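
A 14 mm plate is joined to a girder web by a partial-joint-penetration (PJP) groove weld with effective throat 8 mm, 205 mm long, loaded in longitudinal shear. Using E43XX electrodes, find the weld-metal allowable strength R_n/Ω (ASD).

E43XX → F_EXX = 430 MPa.
Effective throat (given) t_e = 8 mm.
A_we = 8 × 205 = 1640 mm².
F_nw = 0.6 F_EXX = 258 MPa.
R_n/Ω = (258 × 1640) / 2.0 × 10⁻³ = 211.6 kN.

R_n/Ω ≈ 212 kN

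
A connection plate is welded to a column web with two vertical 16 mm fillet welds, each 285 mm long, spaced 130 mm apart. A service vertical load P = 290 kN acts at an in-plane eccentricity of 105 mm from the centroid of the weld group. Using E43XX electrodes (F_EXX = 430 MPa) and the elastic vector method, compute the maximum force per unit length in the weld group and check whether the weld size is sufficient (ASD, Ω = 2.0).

f_max ≈ 1080 N/mm; adequate

Total weld length L_w = 570 mm. Treat welds as unit-width lines.
Polar moment about centroid: J = 2[d³/12 + d(b/2)²] = 2[285³/12 + 285×65²] = 6266000 mm³.
Direct shear f_v = P/L_w = 290×10³ / 570 = 508.8 N/mm (vertical).
Torsion M = P·e = 290×10³ × 105 = 30450000 N·mm.
Critical point at (x, y) = (65, 142.5) from centroid. f_tx = M·y/J = 692.4 N/mm; f_ty = M·x/J = 315.8 N/mm.
Resultant f_max = √[f_tx² + (f_v + f_ty)²] = √[692.4² + (508.8 + 315.8)²] = 1077 N/mm.
Capacity per unit length: r_n/Ω = (1/2.0) × 0.6 × 430 × (0.707 × 16) = 1459 N/mm.
1077 ≤ 1459 → adequate.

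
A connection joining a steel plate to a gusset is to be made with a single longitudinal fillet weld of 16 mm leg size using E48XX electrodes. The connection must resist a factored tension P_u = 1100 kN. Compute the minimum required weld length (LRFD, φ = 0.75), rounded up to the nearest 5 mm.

E48XX → F_EXX = 480 MPa.
Throat t_e = 0.707 × 16 = 11.31 mm.
φr_n = 0.75 × 0.6 × 480 × 11.31 × 10⁻³ = 2.443 kN/mm.
L_req = P_u / φr_n = 1100 / 2.443 = 450.2 mm total.
Round up → use L = 455 mm.

L = 455 mm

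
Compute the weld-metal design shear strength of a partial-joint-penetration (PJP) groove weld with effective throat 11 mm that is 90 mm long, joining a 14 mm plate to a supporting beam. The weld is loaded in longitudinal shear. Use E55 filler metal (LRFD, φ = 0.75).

φR_n ≈ 245 kN

E55XX → F_EXX = 550 MPa.
Effective throat (given) t_e = 11 mm.
A_we = 11 × 90 = 990 mm².
F_nw = 0.6 F_EXX = 330 MPa.
φR_n = 0.75 × 330 × 990 × 10⁻³ = 245 kN.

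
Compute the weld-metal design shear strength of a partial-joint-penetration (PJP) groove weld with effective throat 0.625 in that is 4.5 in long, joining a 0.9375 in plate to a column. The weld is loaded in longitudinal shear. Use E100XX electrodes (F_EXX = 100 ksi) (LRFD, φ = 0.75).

Effective throat (given) t_e = 0.625 in.
A_we = 0.625 × 4.5 = 2.812 in².
F_nw = 0.6 F_EXX = 60 ksi.
φR_n = 0.75 × 60 × 2.812 = 126.6 kips.

φR_n ≈ 127 kips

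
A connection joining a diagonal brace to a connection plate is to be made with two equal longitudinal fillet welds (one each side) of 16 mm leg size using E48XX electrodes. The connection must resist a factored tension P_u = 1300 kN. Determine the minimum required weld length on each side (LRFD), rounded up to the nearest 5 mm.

L = 270 mm on each side

E48XX → F_EXX = 480 MPa.
Throat t_e = 0.707 × 16 = 11.31 mm.
φr_n = 0.75 × 0.6 × 480 × 11.31 × 10⁻³ = 2.443 kN/mm.
L_req = P_u / φr_n = 1300 / 2.443 = 532 mm total.
Per side: 532 / 2 = 266 mm.
Round up → use L = 270 mm on each side.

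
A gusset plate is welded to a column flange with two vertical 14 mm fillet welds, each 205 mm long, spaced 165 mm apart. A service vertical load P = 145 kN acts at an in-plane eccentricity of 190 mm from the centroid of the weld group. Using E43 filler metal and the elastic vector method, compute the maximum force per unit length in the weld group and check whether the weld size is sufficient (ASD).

f_max ≈ 1110 N/mm; adequate

E43XX → F_EXX = 430 MPa.
Total weld length L_w = 410 mm. Treat welds as unit-width lines.
Polar moment about centroid: J = 2[d³/12 + d(b/2)²] = 2[205³/12 + 205×82.5²] = 4226000 mm³.
Direct shear f_v = P/L_w = 145×10³ / 410 = 353.7 N/mm (vertical).
Torsion M = P·e = 145×10³ × 190 = 27550000 N·mm.
Critical point at (x, y) = (82.5, 102.5) from centroid. f_tx = M·y/J = 668.1 N/mm; f_ty = M·x/J = 537.8 N/mm.
Resultant f_max = √[f_tx² + (f_v + f_ty)²] = √[668.1² + (353.7 + 537.8)²] = 1114 N/mm.
Capacity per unit length: r_n/Ω = (1/2.0) × 0.6 × 430 × (0.707 × 14) = 1277 N/mm.
1114 ≤ 1277 → adequate.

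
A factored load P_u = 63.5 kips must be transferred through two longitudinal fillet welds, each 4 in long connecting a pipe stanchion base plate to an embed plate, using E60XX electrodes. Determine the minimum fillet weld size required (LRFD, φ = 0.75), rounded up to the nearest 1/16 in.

E60XX → F_EXX = 60 ksi.
Total weld length L = 8 in.
Required throat t_e = P_u / (φ × 0.6 F_EXX × L) = 63.5 / (0.75 × 0.6 × 60 × 8) = 0.294 in.
Required leg w = t_e / 0.707 = 0.4158 in → use 7/16 in.

w = 7/16 in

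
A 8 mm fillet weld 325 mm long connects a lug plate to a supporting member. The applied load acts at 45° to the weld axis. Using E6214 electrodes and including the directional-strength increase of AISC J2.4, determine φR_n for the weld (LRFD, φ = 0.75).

φR_n ≈ 665 kN

E62XX → F_EXX = 620 MPa.
t_e = 0.707 × 8 = 5.656 mm; A_we = 5.656 × 325 = 1838 mm².
Directional factor: 1.0 + 0.5 sin^1.5(45°) = 1.297.
F_nw = 0.6 × 620 × 1.297 = 482.6 MPa.
φR_n = 0.75 × 482.6 × 1838 × 10⁻³ = 665.3 kN.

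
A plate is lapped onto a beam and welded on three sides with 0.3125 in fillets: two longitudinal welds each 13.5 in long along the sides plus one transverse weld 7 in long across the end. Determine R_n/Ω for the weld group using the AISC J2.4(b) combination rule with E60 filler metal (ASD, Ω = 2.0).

E60XX → F_EXX = 60 ksi.
t_e = 0.707 × 0.3125 = 0.2209 in.
R_nwl = 0.6 × 60 × 0.2209 × 27 = 214.8 kips (longitudinal, 2 welds).
R_nwt = 0.6 × 60 × 0.2209 × 7 = 55.68 kips (transverse, base value).
(i) R_nwl + R_nwt = 270.4 kips; (ii) 0.85 R_nwl + 1.5 R_nwt = 266.1 kips.
R_n = max = 270.4 kips [governs: (i)]; R_n/Ω = 135.2 kips.

R_n/Ω ≈ 135 kips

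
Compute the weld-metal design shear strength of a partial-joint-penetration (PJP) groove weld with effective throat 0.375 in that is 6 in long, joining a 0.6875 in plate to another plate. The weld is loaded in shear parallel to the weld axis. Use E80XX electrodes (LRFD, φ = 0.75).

E80XX → F_EXX = 80 ksi.
Effective throat (given) t_e = 0.375 in.
A_we = 0.375 × 6 = 2.25 in².
F_nw = 0.6 F_EXX = 48 ksi.
φR_n = 0.75 × 48 × 2.25 = 81 kip.

φR_n ≈ 81 kip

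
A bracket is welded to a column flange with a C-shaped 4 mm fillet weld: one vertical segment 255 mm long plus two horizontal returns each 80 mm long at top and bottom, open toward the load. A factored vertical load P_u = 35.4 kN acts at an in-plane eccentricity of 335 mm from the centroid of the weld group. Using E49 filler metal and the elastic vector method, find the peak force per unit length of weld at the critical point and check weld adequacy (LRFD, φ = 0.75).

f_max ≈ 446 N/mm; adequate

E49XX → F_EXX = 490 MPa.
Total weld length L_w = 415 mm. Treat welds as unit-width lines.
Centroid: x̄ = 2×80×40 / 415 = 15.42 mm from the vertical weld.
Polar moment about centroid: J = I_x + I_y = [255³/12 + 2×80×127.5²] + [255×15.42² + 2(80³/12 + 80×24.58²)] = 4225000 mm³.
Direct shear f_v = P/L_w = 35.4×10³ / 415 = 85.3 N/mm (vertical).
Torsion M = P·e = 35.4×10³ × 335 = 11859000 N·mm.
Critical point at (x, y) = (64.58, 127.5) from centroid. f_tx = M·y/J = 357.8 N/mm; f_ty = M·x/J = 181.2 N/mm.
Resultant f_max = √[f_tx² + (f_v + f_ty)²] = √[357.8² + (85.3 + 181.2)²] = 446.2 N/mm.
Capacity per unit length: φr_n = 0.75 × 0.6 × 490 × (0.707 × 4) = 623.6 N/mm.
446.2 ≤ 623.6 → adequate.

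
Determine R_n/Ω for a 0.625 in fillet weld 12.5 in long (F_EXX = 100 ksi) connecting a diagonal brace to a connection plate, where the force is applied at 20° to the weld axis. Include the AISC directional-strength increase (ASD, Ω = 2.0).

t_e = 0.707 × 0.625 = 0.4419 in; A_we = 0.4419 × 12.5 = 5.523 in².
Directional factor: 1.0 + 0.5 sin^1.5(20°) = 1.1.
F_nw = 0.6 × 100 × 1.1 = 66 ksi.
R_n/Ω = (66 × 5.523) / 2.0 = 182.3 kips.

R_n/Ω ≈ 182 kips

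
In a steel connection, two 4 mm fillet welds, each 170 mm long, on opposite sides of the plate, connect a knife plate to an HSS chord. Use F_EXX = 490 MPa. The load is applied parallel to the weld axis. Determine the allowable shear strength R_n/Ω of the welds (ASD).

Effective throat t_e = 0.707 × 4 = 2.828 mm.
Total length L = 340 mm; A_we = 2.828 × 340 = 961.5 mm².
F_nw = 0.6 F_EXX = 0.6 × 490 = 294 MPa.
R_n = 294 × 961.5 × 10⁻³ = 282.7 kN; R_n/Ω = 282.7/2.0 = 141.3 kN.

R_n/Ω ≈ 141 kN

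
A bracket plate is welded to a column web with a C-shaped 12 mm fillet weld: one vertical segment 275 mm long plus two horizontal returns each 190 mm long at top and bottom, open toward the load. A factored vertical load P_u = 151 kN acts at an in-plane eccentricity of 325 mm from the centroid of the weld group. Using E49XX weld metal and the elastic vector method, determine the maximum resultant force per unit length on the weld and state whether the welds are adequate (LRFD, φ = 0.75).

E49XX → F_EXX = 490 MPa.
Total weld length L_w = 655 mm. Treat welds as unit-width lines.
Centroid: x̄ = 2×190×95 / 655 = 55.11 mm from the vertical weld.
Polar moment about centroid: J = I_x + I_y = [275³/12 + 2×190×137.5²] + [275×55.11² + 2(190³/12 + 190×39.89²)] = 11500000 mm³.
Direct shear f_v = P/L_w = 151×10³ / 655 = 230.5 N/mm (vertical).
Torsion M = P·e = 151×10³ × 325 = 49075000 N·mm.
Critical point at (x, y) = (134.9, 137.5) from centroid. f_tx = M·y/J = 586.7 N/mm; f_ty = M·x/J = 575.6 N/mm.
Resultant f_max = √[f_tx² + (f_v + f_ty)²] = √[586.7² + (230.5 + 575.6)²] = 997 N/mm.
Capacity per unit length: φr_n = 0.75 × 0.6 × 490 × (0.707 × 12) = 1871 N/mm.
997 ≤ 1871 → adequate.

f_max ≈ 997 N/mm; adequate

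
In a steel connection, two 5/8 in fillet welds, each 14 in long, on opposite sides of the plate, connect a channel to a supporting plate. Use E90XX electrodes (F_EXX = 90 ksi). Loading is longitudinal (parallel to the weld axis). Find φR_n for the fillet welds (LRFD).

Effective throat t_e = 0.707 × 0.625 = 0.4419 in.
Total length L = 28 in; A_we = 0.4419 × 28 = 12.37 in².
F_nw = 0.6 F_EXX = 0.6 × 90 = 54 ksi.
φR_n = 0.75 × 54 × 12.37 = 501.1 kips.

φR_n ≈ 501 kips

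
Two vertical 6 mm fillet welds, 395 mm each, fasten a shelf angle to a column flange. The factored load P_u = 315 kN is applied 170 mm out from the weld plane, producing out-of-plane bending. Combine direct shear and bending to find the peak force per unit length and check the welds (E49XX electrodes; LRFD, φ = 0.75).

E49XX → F_EXX = 490 MPa.
L_w = 2 × 395 = 790 mm; section modulus (unit throat) S = 2 × L²/6 = 52010 mm².
Direct shear f_v = P/L_w = 315×10³/790 = 398.7 N/mm.
Moment M = P × e = 315×10³ × 170 = 53550000 N·mm; bending f_b = M/S = 1030 N/mm.
f_max = √(f_v² + f_b²) = √(398.7² + 1030²) = 1104 N/mm.
φr_n = 0.75 × 0.6 × 490 × (0.707 × 6) = 935.4 N/mm → NOT adequate.

f_max ≈ 1100 N/mm; NOT adequate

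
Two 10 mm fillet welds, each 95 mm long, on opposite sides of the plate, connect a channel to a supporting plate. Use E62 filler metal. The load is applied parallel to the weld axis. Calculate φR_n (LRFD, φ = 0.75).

φR_n ≈ 375 kN

E62XX → F_EXX = 620 MPa.
Effective throat t_e = 0.707 × 10 = 7.07 mm.
Total length L = 190 mm; A_we = 7.07 × 190 = 1343 mm².
F_nw = 0.6 F_EXX = 0.6 × 620 = 372 MPa.
φR_n = 0.75 × 372 × 1343 × 10⁻³ = 374.8 kN.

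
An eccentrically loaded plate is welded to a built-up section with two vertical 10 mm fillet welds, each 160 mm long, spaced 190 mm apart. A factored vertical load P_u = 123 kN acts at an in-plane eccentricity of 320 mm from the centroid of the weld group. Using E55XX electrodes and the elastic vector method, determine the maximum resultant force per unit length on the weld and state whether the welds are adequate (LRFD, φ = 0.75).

f_max ≈ 1680 N/mm; adequate

E55XX → F_EXX = 550 MPa.
Total weld length L_w = 320 mm. Treat welds as unit-width lines.
Polar moment about centroid: J = 2[d³/12 + d(b/2)²] = 2[160³/12 + 160×95²] = 3571000 mm³.
Direct shear f_v = P/L_w = 123×10³ / 320 = 384.4 N/mm (vertical).
Torsion M = P·e = 123×10³ × 320 = 39360000 N·mm.
Critical point at (x, y) = (95, 80) from centroid. f_tx = M·y/J = 881.9 N/mm; f_ty = M·x/J = 1047 N/mm.
Resultant f_max = √[f_tx² + (f_v + f_ty)²] = √[881.9² + (384.4 + 1047)²] = 1681 N/mm.
Capacity per unit length: φr_n = 0.75 × 0.6 × 550 × (0.707 × 10) = 1750 N/mm.
1681 ≤ 1750 → adequate.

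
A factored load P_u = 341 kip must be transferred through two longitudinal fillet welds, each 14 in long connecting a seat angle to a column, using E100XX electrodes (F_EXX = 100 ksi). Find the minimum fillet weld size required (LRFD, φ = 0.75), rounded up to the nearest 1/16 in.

Total weld length L = 28 in.
Required throat t_e = P_u / (φ × 0.6 F_EXX × L) = 341 / (0.75 × 0.6 × 100 × 28) = 0.2706 in.
Required leg w = t_e / 0.707 = 0.3828 in → use 7/16 in.

w = 7/16 in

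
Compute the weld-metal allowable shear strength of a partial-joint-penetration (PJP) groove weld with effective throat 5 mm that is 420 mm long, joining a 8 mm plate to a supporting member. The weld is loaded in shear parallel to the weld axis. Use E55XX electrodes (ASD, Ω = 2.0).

R_n/Ω ≈ 346 kN

E55XX → F_EXX = 550 MPa.
Effective throat (given) t_e = 5 mm.
A_we = 5 × 420 = 2100 mm².
F_nw = 0.6 F_EXX = 330 MPa.
R_n/Ω = (330 × 2100) / 2.0 × 10⁻³ = 346.5 kN.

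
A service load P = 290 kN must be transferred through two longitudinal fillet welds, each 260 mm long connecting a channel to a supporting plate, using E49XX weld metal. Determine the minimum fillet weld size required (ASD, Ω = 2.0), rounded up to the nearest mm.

E49XX → F_EXX = 490 MPa.
Total weld length L = 520 mm.
Required throat t_e = P × Ω / (0.6 F_EXX × L) = 290 × 2.0 / (0.6 × 490 × 520 × 10⁻³) = 3.794 mm.
Required leg w = t_e / 0.707 = 5.366 mm → use 6 mm.

w = 6 mm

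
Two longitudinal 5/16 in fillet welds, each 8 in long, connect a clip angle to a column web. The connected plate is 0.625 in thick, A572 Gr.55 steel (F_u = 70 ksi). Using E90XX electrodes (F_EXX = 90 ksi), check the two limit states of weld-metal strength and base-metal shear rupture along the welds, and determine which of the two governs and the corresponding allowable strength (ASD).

t_e = 0.707 × 0.3125 = 0.2209 in; L = 16 in.
Weld metal: R_n/Ω = (1/2.0) × 0.6 × 90 × 0.2209 × 16 = 95.44 kip.
Base metal (shear rupture): R_n/Ω = (1/2.0) × 0.6 × 70 × 0.625 × 16 = 210 kip.
Governing: weld metal.

R_n/Ω ≈ 95.4 kip (weld metal governs)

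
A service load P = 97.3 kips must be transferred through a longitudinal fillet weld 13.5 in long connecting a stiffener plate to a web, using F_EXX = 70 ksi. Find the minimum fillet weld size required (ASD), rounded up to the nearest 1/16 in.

Total weld length L = 13.5 in.
Required throat t_e = P × Ω / (0.6 F_EXX × L) = 97.3 × 2.0 / (0.6 × 70 × 13.5) = 0.3432 in.
Required leg w = t_e / 0.707 = 0.4854 in → use 1/2 in.

w = 1/2 in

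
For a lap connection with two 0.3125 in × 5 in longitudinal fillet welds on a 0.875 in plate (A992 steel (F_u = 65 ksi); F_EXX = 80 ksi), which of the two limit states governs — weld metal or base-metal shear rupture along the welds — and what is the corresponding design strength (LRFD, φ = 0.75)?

φR_n ≈ 79.5 kip (weld metal governs)

t_e = 0.707 × 0.3125 = 0.2209 in; L = 10 in.
Weld metal: φR_n = 0.75 × 0.6 × 80 × 0.2209 × 10 = 79.54 kip.
Base metal (shear rupture): φR_n = 0.75 × 0.6 × 65 × 0.875 × 10 = 255.9 kip.
Governing: weld metal.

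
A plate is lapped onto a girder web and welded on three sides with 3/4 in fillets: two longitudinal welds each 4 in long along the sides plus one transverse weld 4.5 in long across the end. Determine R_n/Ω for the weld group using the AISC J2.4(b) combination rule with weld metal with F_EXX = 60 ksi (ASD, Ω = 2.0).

t_e = 0.707 × 0.75 = 0.5302 in.
R_nwl = 0.6 × 60 × 0.5302 × 8 = 152.7 kip (longitudinal, 2 welds).
R_nwt = 0.6 × 60 × 0.5302 × 4.5 = 85.9 kip (transverse, base value).
(i) R_nwl + R_nwt = 238.6 kip; (ii) 0.85 R_nwl + 1.5 R_nwt = 258.7 kip.
R_n = max = 258.7 kip [governs: (ii)]; R_n/Ω = 129.3 kip.

R_n/Ω ≈ 129 kip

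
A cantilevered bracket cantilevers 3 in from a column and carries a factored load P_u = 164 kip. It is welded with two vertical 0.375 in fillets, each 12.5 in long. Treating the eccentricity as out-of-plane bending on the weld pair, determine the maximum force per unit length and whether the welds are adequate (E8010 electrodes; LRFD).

f_max ≈ 11.5 kip/in; NOT adequate

E80XX → F_EXX = 80 ksi.
L_w = 2 × 12.5 = 25 in; section modulus (unit throat) S = 2 × L²/6 = 52.08 in².
Direct shear f_v = P/L_w = 164/25 = 6.56 kip/in.
Moment M = P × e = 164 × 3 = 492 kip·in; bending f_b = M/S = 9.446 kip/in.
f_max = √(f_v² + f_b²) = √(6.56² + 9.446²) = 11.5 kip/in.
φr_n = 0.75 × 0.6 × 80 × (0.707 × 0.375) = 9.544 kip/in → NOT adequate.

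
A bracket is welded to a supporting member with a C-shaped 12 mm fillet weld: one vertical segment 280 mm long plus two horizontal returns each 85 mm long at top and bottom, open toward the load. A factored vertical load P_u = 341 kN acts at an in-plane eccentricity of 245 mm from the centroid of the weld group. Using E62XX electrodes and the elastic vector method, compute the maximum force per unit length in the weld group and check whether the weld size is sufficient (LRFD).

f_max ≈ 2810 N/mm; NOT adequate

E62XX → F_EXX = 620 MPa.
Total weld length L_w = 450 mm. Treat welds as unit-width lines.
Centroid: x̄ = 2×85×42.5 / 450 = 16.06 mm from the vertical weld.
Polar moment about centroid: J = I_x + I_y = [280³/12 + 2×85×140²] + [280×16.06² + 2(85³/12 + 85×26.44²)] = 5455000 mm³.
Direct shear f_v = P/L_w = 341×10³ / 450 = 757.8 N/mm (vertical).
Torsion M = P·e = 341×10³ × 245 = 83545000 N·mm.
Critical point at (x, y) = (68.94, 140) from centroid. f_tx = M·y/J = 2144 N/mm; f_ty = M·x/J = 1056 N/mm.
Resultant f_max = √[f_tx² + (f_v + f_ty)²] = √[2144² + (757.8 + 1056)²] = 2808 N/mm.
Capacity per unit length: φr_n = 0.75 × 0.6 × 620 × (0.707 × 12) = 2367 N/mm.
2808 > 2367 → NOT adequate.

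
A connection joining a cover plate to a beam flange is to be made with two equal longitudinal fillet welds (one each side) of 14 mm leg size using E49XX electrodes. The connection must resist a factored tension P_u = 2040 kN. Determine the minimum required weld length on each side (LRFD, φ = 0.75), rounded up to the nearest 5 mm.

E49XX → F_EXX = 490 MPa.
Throat t_e = 0.707 × 14 = 9.898 mm.
φr_n = 0.75 × 0.6 × 490 × 9.898 × 10⁻³ = 2.183 kN/mm.
L_req = P_u / φr_n = 2040 / 2.183 = 934.7 mm total.
Per side: 934.7 / 2 = 467.4 mm.
Round up → use L = 470 mm on each side.

L = 470 mm on each side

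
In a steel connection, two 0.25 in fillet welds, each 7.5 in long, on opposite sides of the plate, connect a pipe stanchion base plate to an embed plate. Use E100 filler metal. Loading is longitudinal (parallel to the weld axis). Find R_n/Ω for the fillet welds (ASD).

E100XX → F_EXX = 100 ksi.
Effective throat t_e = 0.707 × 0.25 = 0.1767 in.
Total length L = 15 in; A_we = 0.1767 × 15 = 2.651 in².
F_nw = 0.6 F_EXX = 0.6 × 100 = 60 ksi.
R_n = 60 × 2.651 = 159.1 kip; R_n/Ω = 159.1/2.0 = 79.54 kip.

R_n/Ω ≈ 79.5 kip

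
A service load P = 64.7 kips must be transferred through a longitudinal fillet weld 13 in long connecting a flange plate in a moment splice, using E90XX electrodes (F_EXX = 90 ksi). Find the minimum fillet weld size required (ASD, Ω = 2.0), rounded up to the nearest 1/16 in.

w = 5/16 in

Total weld length L = 13 in.
Required throat t_e = P × Ω / (0.6 F_EXX × L) = 64.7 × 2.0 / (0.6 × 90 × 13) = 0.1843 in.
Required leg w = t_e / 0.707 = 0.2607 in → use 5/16 in.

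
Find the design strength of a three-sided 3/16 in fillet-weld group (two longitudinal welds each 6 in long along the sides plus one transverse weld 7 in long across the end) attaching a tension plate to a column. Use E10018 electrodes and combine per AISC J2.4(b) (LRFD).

φR_n ≈ 123 kip

E100XX → F_EXX = 100 ksi.
t_e = 0.707 × 0.1875 = 0.1326 in.
R_nwl = 0.6 × 100 × 0.1326 × 12 = 95.45 kip (longitudinal, 2 welds).
R_nwt = 0.6 × 100 × 0.1326 × 7 = 55.68 kip (transverse, base value).
(i) R_nwl + R_nwt = 151.1 kip; (ii) 0.85 R_nwl + 1.5 R_nwt = 164.6 kip.
R_n = max = 164.6 kip [governs: (ii)]; φR_n = 123.5 kip.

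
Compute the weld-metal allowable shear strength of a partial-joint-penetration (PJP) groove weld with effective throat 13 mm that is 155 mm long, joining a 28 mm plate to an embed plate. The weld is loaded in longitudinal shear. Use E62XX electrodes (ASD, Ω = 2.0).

E62XX → F_EXX = 620 MPa.
Effective throat (given) t_e = 13 mm.
A_we = 13 × 155 = 2015 mm².
F_nw = 0.6 F_EXX = 372 MPa.
R_n/Ω = (372 × 2015) / 2.0 × 10⁻³ = 374.8 kN.

R_n/Ω ≈ 375 kN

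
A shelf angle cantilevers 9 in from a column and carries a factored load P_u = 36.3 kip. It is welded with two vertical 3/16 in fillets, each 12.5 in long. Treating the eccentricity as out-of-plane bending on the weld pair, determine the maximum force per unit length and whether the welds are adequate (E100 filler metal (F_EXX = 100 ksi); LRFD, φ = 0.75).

L_w = 2 × 12.5 = 25 in; section modulus (unit throat) S = 2 × L²/6 = 52.08 in².
Direct shear f_v = P/L_w = 36.3/25 = 1.452 kip/in.
Moment M = P × e = 36.3 × 9 = 326.7 kip·in; bending f_b = M/S = 6.273 kip/in.
f_max = √(f_v² + f_b²) = √(1.452² + 6.273²) = 6.439 kip/in.
φr_n = 0.75 × 0.6 × 100 × (0.707 × 0.1875) = 5.965 kip/in → NOT adequate.

f_max ≈ 6.44 kip/in; NOT adequate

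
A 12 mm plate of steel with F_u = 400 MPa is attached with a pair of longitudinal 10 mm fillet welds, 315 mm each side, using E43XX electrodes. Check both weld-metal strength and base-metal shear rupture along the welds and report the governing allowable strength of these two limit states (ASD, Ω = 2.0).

R_n/Ω ≈ 575 kN (weld metal governs)

E43XX → F_EXX = 430 MPa.
t_e = 0.707 × 10 = 7.07 mm; L = 630 mm.
Weld metal: R_n/Ω = (1/2.0) × 0.6 × 430 × 7.07 × 630 × 10⁻³ = 574.6 kN.
Base metal (shear rupture): R_n/Ω = (1/2.0) × 0.6 × 400 × 12 × 630 × 10⁻³ = 907.2 kN.
Governing: weld metal.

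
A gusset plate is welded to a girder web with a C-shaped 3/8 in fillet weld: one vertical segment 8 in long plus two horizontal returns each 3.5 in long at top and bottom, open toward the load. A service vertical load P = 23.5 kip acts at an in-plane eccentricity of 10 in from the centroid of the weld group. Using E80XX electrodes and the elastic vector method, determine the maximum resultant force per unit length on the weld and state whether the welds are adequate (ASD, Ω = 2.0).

f_max ≈ 7.52 kip/in; NOT adequate

E80XX → F_EXX = 80 ksi.
Total weld length L_w = 15 in. Treat welds as unit-width lines.
Centroid: x̄ = 2×3.5×1.75 / 15 = 0.8167 in from the vertical weld.
Polar moment about centroid: J = I_x + I_y = [8³/12 + 2×3.5×4²] + [8×0.8167² + 2(3.5³/12 + 3.5×0.9333²)] = 173.2 in³.
Direct shear f_v = P/L_w = 23.5 / 15 = 1.567 kip/in (vertical).
Torsion M = P·e = 23.5 × 10 = 235 kip·in.
Critical point at (x, y) = (2.683, 4) from centroid. f_tx = M·y/J = 5.426 kip/in; f_ty = M·x/J = 3.64 kip/in.
Resultant f_max = √[f_tx² + (f_v + f_ty)²] = √[5.426² + (1.567 + 3.64)²] = 7.52 kip/in.
Capacity per unit length: r_n/Ω = (1/2.0) × 0.6 × 80 × (0.707 × 0.375) = 6.363 kip/in.
7.52 > 6.363 → NOT adequate.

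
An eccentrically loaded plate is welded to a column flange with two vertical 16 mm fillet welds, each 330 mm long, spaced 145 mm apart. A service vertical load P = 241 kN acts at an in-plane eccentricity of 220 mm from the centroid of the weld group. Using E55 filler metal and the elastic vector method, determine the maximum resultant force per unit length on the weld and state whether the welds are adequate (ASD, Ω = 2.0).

f_max ≈ 1200 N/mm; adequate

E55XX → F_EXX = 550 MPa.
Total weld length L_w = 660 mm. Treat welds as unit-width lines.
Polar moment about centroid: J = 2[d³/12 + d(b/2)²] = 2[330³/12 + 330×72.5²] = 9459000 mm³.
Direct shear f_v = P/L_w = 241×10³ / 660 = 365.2 N/mm (vertical).
Torsion M = P·e = 241×10³ × 220 = 53020000 N·mm.
Critical point at (x, y) = (72.5, 165) from centroid. f_tx = M·y/J = 924.9 N/mm; f_ty = M·x/J = 406.4 N/mm.
Resultant f_max = √[f_tx² + (f_v + f_ty)²] = √[924.9² + (365.2 + 406.4)²] = 1204 N/mm.
Capacity per unit length: r_n/Ω = (1/2.0) × 0.6 × 550 × (0.707 × 16) = 1866 N/mm.
1204 ≤ 1866 → adequate.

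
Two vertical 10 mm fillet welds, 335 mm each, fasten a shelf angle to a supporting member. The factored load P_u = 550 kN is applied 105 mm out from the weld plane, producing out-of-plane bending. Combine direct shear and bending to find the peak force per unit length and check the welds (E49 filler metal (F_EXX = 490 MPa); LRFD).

f_max ≈ 1750 N/mm; NOT adequate

L_w = 2 × 335 = 670 mm; section modulus (unit throat) S = 2 × L²/6 = 37410 mm².
Direct shear f_v = P/L_w = 550×10³/670 = 820.9 N/mm.
Moment M = P × e = 550×10³ × 105 = 57750000 N·mm; bending f_b = M/S = 1544 N/mm.
f_max = √(f_v² + f_b²) = √(820.9² + 1544²) = 1748 N/mm.
φr_n = 0.75 × 0.6 × 490 × (0.707 × 10) = 1559 N/mm → NOT adequate.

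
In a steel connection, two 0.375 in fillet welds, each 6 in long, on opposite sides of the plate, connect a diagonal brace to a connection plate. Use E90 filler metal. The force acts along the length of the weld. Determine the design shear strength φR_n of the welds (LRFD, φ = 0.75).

E90XX → F_EXX = 90 ksi.
Effective throat t_e = 0.707 × 0.375 = 0.2651 in.
Total length L = 12 in; A_we = 0.2651 × 12 = 3.181 in².
F_nw = 0.6 F_EXX = 0.6 × 90 = 54 ksi.
φR_n = 0.75 × 54 × 3.181 = 128.9 kips.

φR_n ≈ 129 kips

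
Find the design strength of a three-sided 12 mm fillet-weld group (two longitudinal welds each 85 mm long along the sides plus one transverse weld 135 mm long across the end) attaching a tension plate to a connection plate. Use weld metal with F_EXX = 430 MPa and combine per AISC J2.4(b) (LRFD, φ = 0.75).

t_e = 0.707 × 12 = 8.484 mm.
R_nwl = 0.6 × 430 × 8.484 × 170 × 10⁻³ = 372.1 kN (longitudinal, 2 welds).
R_nwt = 0.6 × 430 × 8.484 × 135 × 10⁻³ = 295.5 kN (transverse, base value).
(i) R_nwl + R_nwt = 667.6 kN; (ii) 0.85 R_nwl + 1.5 R_nwt = 759.5 kN.
R_n = max = 759.5 kN [governs: (ii)]; φR_n = 569.7 kN.

φR_n ≈ 570 kN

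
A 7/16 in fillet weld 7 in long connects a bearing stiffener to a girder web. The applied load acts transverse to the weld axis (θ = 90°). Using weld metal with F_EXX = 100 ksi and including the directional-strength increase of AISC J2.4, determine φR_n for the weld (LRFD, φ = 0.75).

t_e = 0.707 × 0.4375 = 0.3093 in; A_we = 0.3093 × 7 = 2.165 in².
Directional factor: 1.0 + 0.5 sin^1.5(90°) = 1.5.
F_nw = 0.6 × 100 × 1.5 = 90 ksi.
φR_n = 0.75 × 90 × 2.165 = 146.2 kips.

φR_n ≈ 146 kips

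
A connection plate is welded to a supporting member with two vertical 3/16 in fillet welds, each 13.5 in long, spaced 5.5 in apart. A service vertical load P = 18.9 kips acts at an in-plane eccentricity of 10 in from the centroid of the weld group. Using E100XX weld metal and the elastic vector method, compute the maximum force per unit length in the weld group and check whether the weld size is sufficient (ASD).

f_max ≈ 2.59 kip/in; adequate

E100XX → F_EXX = 100 ksi.
Total weld length L_w = 27 in. Treat welds as unit-width lines.
Polar moment about centroid: J = 2[d³/12 + d(b/2)²] = 2[13.5³/12 + 13.5×2.75²] = 614.2 in³.
Direct shear f_v = P/L_w = 18.9 / 27 = 0.7 kip/in (vertical).
Torsion M = P·e = 18.9 × 10 = 189 kip·in.
Critical point at (x, y) = (2.75, 6.75) from centroid. f_tx = M·y/J = 2.077 kip/in; f_ty = M·x/J = 0.8462 kip/in.
Resultant f_max = √[f_tx² + (f_v + f_ty)²] = √[2.077² + (0.7 + 0.8462)²] = 2.589 kip/in.
Capacity per unit length: r_n/Ω = (1/2.0) × 0.6 × 100 × (0.707 × 0.1875) = 3.977 kip/in.
2.589 ≤ 3.977 → adequate.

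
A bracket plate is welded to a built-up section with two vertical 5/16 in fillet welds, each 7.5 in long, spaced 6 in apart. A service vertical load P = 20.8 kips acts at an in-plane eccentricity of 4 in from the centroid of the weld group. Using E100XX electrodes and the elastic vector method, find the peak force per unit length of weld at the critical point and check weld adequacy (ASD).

f_max ≈ 3.01 kip/in; adequate

E100XX → F_EXX = 100 ksi.
Total weld length L_w = 15 in. Treat welds as unit-width lines.
Polar moment about centroid: J = 2[d³/12 + d(b/2)²] = 2[7.5³/12 + 7.5×3²] = 205.3 in³.
Direct shear f_v = P/L_w = 20.8 / 15 = 1.387 kip/in (vertical).
Torsion M = P·e = 20.8 × 4 = 83.2 kip·in.
Critical point at (x, y) = (3, 3.75) from centroid. f_tx = M·y/J = 1.52 kip/in; f_ty = M·x/J = 1.216 kip/in.
Resultant f_max = √[f_tx² + (f_v + f_ty)²] = √[1.52² + (1.387 + 1.216)²] = 3.014 kip/in.
Capacity per unit length: r_n/Ω = (1/2.0) × 0.6 × 100 × (0.707 × 0.3125) = 6.628 kip/in.
3.014 ≤ 6.628 → adequate.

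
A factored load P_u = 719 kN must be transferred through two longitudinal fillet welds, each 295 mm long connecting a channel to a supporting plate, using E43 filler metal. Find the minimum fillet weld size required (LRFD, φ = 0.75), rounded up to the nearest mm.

w = 9 mm

E43XX → F_EXX = 430 MPa.
Total weld length L = 590 mm.
Required throat t_e = P_u / (φ × 0.6 F_EXX × L) = 719 / (0.75 × 0.6 × 430 × 590 × 10⁻³) = 6.298 mm.
Required leg w = t_e / 0.707 = 8.908 mm → use 9 mm.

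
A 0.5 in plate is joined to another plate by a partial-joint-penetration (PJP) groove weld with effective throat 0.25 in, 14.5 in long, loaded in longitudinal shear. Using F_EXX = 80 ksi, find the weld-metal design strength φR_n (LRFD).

Effective throat (given) t_e = 0.25 in.
A_we = 0.25 × 14.5 = 3.625 in².
F_nw = 0.6 F_EXX = 48 ksi.
φR_n = 0.75 × 48 × 3.625 = 130.5 kip.

φR_n ≈ 130 kip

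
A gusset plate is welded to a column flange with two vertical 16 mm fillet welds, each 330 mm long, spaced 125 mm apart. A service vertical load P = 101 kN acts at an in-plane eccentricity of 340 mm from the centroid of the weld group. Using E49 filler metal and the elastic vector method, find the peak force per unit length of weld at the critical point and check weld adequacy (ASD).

f_max ≈ 775 N/mm; adequate

E49XX → F_EXX = 490 MPa.
Total weld length L_w = 660 mm. Treat welds as unit-width lines.
Polar moment about centroid: J = 2[d³/12 + d(b/2)²] = 2[330³/12 + 330×62.5²] = 8568000 mm³.
Direct shear f_v = P/L_w = 101×10³ / 660 = 153 N/mm (vertical).
Torsion M = P·e = 101×10³ × 340 = 34340000 N·mm.
Critical point at (x, y) = (62.5, 165) from centroid. f_tx = M·y/J = 661.3 N/mm; f_ty = M·x/J = 250.5 N/mm.
Resultant f_max = √[f_tx² + (f_v + f_ty)²] = √[661.3² + (153 + 250.5)²] = 774.7 N/mm.
Capacity per unit length: r_n/Ω = (1/2.0) × 0.6 × 490 × (0.707 × 16) = 1663 N/mm.
774.7 ≤ 1663 → adequate.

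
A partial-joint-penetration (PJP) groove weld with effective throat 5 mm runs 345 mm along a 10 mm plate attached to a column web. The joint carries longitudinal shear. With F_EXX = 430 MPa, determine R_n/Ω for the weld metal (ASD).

Effective throat (given) t_e = 5 mm.
A_we = 5 × 345 = 1725 mm².
F_nw = 0.6 F_EXX = 258 MPa.
R_n/Ω = (258 × 1725) / 2.0 × 10⁻³ = 222.5 kN.

R_n/Ω ≈ 223 kN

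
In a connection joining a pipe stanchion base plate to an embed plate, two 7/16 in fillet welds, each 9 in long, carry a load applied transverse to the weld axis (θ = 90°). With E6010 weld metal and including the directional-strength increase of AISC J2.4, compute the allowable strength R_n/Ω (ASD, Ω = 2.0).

R_n/Ω ≈ 150 kip

E60XX → F_EXX = 60 ksi.
t_e = 0.707 × 0.4375 = 0.3093 in; A_we = 0.3093 × 18 = 5.568 in².
Directional factor: 1.0 + 0.5 sin^1.5(90°) = 1.5.
F_nw = 0.6 × 60 × 1.5 = 54 ksi.
R_n/Ω = (54 × 5.568) / 2.0 = 150.3 kip.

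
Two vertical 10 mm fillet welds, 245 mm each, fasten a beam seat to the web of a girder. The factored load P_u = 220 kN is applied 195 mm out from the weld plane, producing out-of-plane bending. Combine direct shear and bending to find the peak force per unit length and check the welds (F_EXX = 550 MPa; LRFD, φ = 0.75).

L_w = 2 × 245 = 490 mm; section modulus (unit throat) S = 2 × L²/6 = 20010 mm².
Direct shear f_v = P/L_w = 220×10³/490 = 449 N/mm.
Moment M = P × e = 220×10³ × 195 = 42900000 N·mm; bending f_b = M/S = 2144 N/mm.
f_max = √(f_v² + f_b²) = √(449² + 2144²) = 2191 N/mm.
φr_n = 0.75 × 0.6 × 550 × (0.707 × 10) = 1750 N/mm → NOT adequate.

f_max ≈ 2190 N/mm; NOT adequate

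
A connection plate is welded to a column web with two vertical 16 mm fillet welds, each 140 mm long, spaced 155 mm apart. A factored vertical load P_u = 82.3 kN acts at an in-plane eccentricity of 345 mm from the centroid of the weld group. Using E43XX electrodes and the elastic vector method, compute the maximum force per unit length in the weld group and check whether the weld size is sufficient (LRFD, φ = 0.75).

E43XX → F_EXX = 430 MPa.
Total weld length L_w = 280 mm. Treat welds as unit-width lines.
Polar moment about centroid: J = 2[d³/12 + d(b/2)²] = 2[140³/12 + 140×77.5²] = 2139000 mm³.
Direct shear f_v = P/L_w = 82.3×10³ / 280 = 293.9 N/mm (vertical).
Torsion M = P·e = 82.3×10³ × 345 = 28394000 N·mm.
Critical point at (x, y) = (77.5, 70) from centroid. f_tx = M·y/J = 929.2 N/mm; f_ty = M·x/J = 1029 N/mm.
Resultant f_max = √[f_tx² + (f_v + f_ty)²] = √[929.2² + (293.9 + 1029)²] = 1616 N/mm.
Capacity per unit length: φr_n = 0.75 × 0.6 × 430 × (0.707 × 16) = 2189 N/mm.
1616 ≤ 2189 → adequate.

f_max ≈ 1620 N/mm; adequate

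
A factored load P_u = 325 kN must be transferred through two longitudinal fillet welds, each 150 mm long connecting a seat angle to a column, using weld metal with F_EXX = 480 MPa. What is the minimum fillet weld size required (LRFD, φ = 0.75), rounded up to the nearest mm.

Total weld length L = 300 mm.
Required throat t_e = P_u / (φ × 0.6 F_EXX × L) = 325 / (0.75 × 0.6 × 480 × 300 × 10⁻³) = 5.015 mm.
Required leg w = t_e / 0.707 = 7.094 mm → use 8 mm.

w = 8 mm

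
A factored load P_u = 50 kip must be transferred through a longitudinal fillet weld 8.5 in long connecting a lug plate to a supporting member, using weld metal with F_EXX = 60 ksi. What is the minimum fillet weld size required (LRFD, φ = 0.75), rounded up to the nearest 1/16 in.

Total weld length L = 8.5 in.
Required throat t_e = P_u / (φ × 0.6 F_EXX × L) = 50 / (0.75 × 0.6 × 60 × 8.5) = 0.2179 in.
Required leg w = t_e / 0.707 = 0.3082 in → use 5/16 in.

w = 5/16 in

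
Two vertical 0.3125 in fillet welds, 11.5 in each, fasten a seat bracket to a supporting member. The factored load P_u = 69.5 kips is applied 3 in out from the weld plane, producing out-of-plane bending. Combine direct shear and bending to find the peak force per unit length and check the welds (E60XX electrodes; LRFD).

f_max ≈ 5.61 kip/in; adequate

E60XX → F_EXX = 60 ksi.
L_w = 2 × 11.5 = 23 in; section modulus (unit throat) S = 2 × L²/6 = 44.08 in².
Direct shear f_v = P/L_w = 69.5/23 = 3.022 kip/in.
Moment M = P × e = 69.5 × 3 = 208.5 kip·in; bending f_b = M/S = 4.73 kip/in.
f_max = √(f_v² + f_b²) = √(3.022² + 4.73²) = 5.613 kip/in.
φr_n = 0.75 × 0.6 × 60 × (0.707 × 0.3125) = 5.965 kip/in → adequate.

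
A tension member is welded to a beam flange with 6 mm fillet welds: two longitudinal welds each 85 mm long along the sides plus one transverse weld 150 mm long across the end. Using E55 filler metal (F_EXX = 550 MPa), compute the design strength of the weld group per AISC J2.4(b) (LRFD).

t_e = 0.707 × 6 = 4.242 mm.
R_nwl = 0.6 × 550 × 4.242 × 170 × 10⁻³ = 238 kN (longitudinal, 2 welds).
R_nwt = 0.6 × 550 × 4.242 × 150 × 10⁻³ = 210 kN (transverse, base value).
(i) R_nwl + R_nwt = 448 kN; (ii) 0.85 R_nwl + 1.5 R_nwt = 517.2 kN.
R_n = max = 517.2 kN [governs: (ii)]; φR_n = 387.9 kN.

φR_n ≈ 388 kN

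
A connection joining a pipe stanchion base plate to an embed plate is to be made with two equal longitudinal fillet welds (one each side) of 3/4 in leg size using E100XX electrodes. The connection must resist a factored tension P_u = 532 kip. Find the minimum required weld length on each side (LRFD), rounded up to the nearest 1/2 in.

E100XX → F_EXX = 100 ksi.
Throat t_e = 0.707 × 0.75 = 0.5302 in.
φr_n = 0.75 × 0.6 × 100 × 0.5302 = 23.86 kip/in.
L_req = P_u / φr_n = 532 / 23.86 = 22.3 in total.
Per side: 22.3 / 2 = 11.15 in.
Round up → use L = 11.5 in on each side.

L = 11.5 in on each side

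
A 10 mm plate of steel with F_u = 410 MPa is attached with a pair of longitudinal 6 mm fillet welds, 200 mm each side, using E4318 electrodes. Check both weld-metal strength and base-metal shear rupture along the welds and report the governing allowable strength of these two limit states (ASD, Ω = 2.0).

E43XX → F_EXX = 430 MPa.
t_e = 0.707 × 6 = 4.242 mm; L = 400 mm.
Weld metal: R_n/Ω = (1/2.0) × 0.6 × 430 × 4.242 × 400 × 10⁻³ = 218.9 kN.
Base metal (shear rupture): R_n/Ω = (1/2.0) × 0.6 × 410 × 10 × 400 × 10⁻³ = 492 kN.
Governing: weld metal.

R_n/Ω ≈ 219 kN (weld metal governs)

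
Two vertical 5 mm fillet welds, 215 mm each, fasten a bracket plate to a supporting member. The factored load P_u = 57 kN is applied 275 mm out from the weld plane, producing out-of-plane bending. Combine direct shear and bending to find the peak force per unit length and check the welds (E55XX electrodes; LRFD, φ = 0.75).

E55XX → F_EXX = 550 MPa.
L_w = 2 × 215 = 430 mm; section modulus (unit throat) S = 2 × L²/6 = 15410 mm².
Direct shear f_v = P/L_w = 57×10³/430 = 132.6 N/mm.
Moment M = P × e = 57×10³ × 275 = 15675000 N·mm; bending f_b = M/S = 1017 N/mm.
f_max = √(f_v² + f_b²) = √(132.6² + 1017²) = 1026 N/mm.
φr_n = 0.75 × 0.6 × 550 × (0.707 × 5) = 874.9 N/mm → NOT adequate.

f_max ≈ 1030 N/mm; NOT adequate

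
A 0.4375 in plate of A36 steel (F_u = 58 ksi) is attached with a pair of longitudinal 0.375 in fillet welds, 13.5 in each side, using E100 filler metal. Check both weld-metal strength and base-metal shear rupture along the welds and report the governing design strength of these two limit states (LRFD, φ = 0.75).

φR_n ≈ 308 kips (base-metal shear rupture governs)

E100XX → F_EXX = 100 ksi.
t_e = 0.707 × 0.375 = 0.2651 in; L = 27 in.
Weld metal: φR_n = 0.75 × 0.6 × 100 × 0.2651 × 27 = 322.1 kips.
Base metal (shear rupture): φR_n = 0.75 × 0.6 × 58 × 0.4375 × 27 = 308.3 kips.
Governing: base-metal shear rupture.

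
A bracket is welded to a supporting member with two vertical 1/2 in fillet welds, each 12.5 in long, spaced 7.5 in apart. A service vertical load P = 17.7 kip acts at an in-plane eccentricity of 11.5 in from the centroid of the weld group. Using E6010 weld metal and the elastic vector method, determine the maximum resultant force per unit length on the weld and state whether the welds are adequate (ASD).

E60XX → F_EXX = 60 ksi.
Total weld length L_w = 25 in. Treat welds as unit-width lines.
Polar moment about centroid: J = 2[d³/12 + d(b/2)²] = 2[12.5³/12 + 12.5×3.75²] = 677.1 in³.
Direct shear f_v = P/L_w = 17.7 / 25 = 0.708 kip/in (vertical).
Torsion M = P·e = 17.7 × 11.5 = 203.55 kip·in.
Critical point at (x, y) = (3.75, 6.25) from centroid. f_tx = M·y/J = 1.879 kip/in; f_ty = M·x/J = 1.127 kip/in.
Resultant f_max = √[f_tx² + (f_v + f_ty)²] = √[1.879² + (0.708 + 1.127)²] = 2.627 kip/in.
Capacity per unit length: r_n/Ω = (1/2.0) × 0.6 × 60 × (0.707 × 0.5) = 6.363 kip/in.
2.627 ≤ 6.363 → adequate.

f_max ≈ 2.63 kip/in; adequate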